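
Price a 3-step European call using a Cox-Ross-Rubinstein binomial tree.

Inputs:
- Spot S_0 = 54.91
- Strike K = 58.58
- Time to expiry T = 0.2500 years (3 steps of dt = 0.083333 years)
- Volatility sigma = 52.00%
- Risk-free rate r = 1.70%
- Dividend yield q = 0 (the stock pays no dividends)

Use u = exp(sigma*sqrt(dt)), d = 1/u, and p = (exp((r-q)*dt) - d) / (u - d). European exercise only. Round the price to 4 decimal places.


Answer: Price = V(0,0) = 4.6148

Derivation:
dt = T/N = 0.083333
u = exp(sigma*sqrt(dt)) = 1.161963; d = 1/u = 0.860612
p = (exp((r-q)*dt) - d) / (u - d) = 0.467247
Discount per step: exp(-r*dt) = 0.998584
Stock lattice S(k, i) with i counting down-moves:
  k=0: S(0,0) = 54.9100
  k=1: S(1,0) = 63.8034; S(1,1) = 47.2562
  k=2: S(2,0) = 74.1372; S(2,1) = 54.9100; S(2,2) = 40.6693
  k=3: S(3,0) = 86.1447; S(3,1) = 63.8034; S(3,2) = 47.2562; S(3,3) = 35.0005
Terminal payoffs V(N, i) = max(S_T - K, 0):
  V(3,0) = 27.564722; V(3,1) = 5.223405; V(3,2) = 0.000000; V(3,3) = 0.000000
Backward induction: V(k, i) = exp(-r*dt) * [p * V(k+1, i) + (1-p) * V(k+1, i+1)].
  V(2,0) = exp(-r*dt) * [p*27.564722 + (1-p)*5.223405] = 15.640144
  V(2,1) = exp(-r*dt) * [p*5.223405 + (1-p)*0.000000] = 2.437165
  V(2,2) = exp(-r*dt) * [p*0.000000 + (1-p)*0.000000] = 0.000000
  V(1,0) = exp(-r*dt) * [p*15.640144 + (1-p)*2.437165] = 8.594033
  V(1,1) = exp(-r*dt) * [p*2.437165 + (1-p)*0.000000] = 1.137146
  V(0,0) = exp(-r*dt) * [p*8.594033 + (1-p)*1.137146] = 4.614811


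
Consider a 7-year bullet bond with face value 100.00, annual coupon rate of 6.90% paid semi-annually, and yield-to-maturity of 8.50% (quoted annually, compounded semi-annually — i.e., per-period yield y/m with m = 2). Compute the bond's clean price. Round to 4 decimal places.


Answer: Price = 91.6873

Derivation:
Coupon per period c = face * coupon_rate / m = 3.450000
Periods per year m = 2; per-period yield y/m = 0.042500
Number of cashflows N = 14
Cashflows (t years, CF_t, discount factor 1/(1+y/m)^(m*t), PV):
  t = 0.5000: CF_t = 3.450000, DF = 0.959233, PV = 3.309353
  t = 1.0000: CF_t = 3.450000, DF = 0.920127, PV = 3.174439
  t = 1.5000: CF_t = 3.450000, DF = 0.882616, PV = 3.045025
  t = 2.0000: CF_t = 3.450000, DF = 0.846634, PV = 2.920888
  t = 2.5000: CF_t = 3.450000, DF = 0.812119, PV = 2.801811
  t = 3.0000: CF_t = 3.450000, DF = 0.779011, PV = 2.687588
  t = 3.5000: CF_t = 3.450000, DF = 0.747253, PV = 2.578022
  t = 4.0000: CF_t = 3.450000, DF = 0.716789, PV = 2.472923
  t = 4.5000: CF_t = 3.450000, DF = 0.687568, PV = 2.372108
  t = 5.0000: CF_t = 3.450000, DF = 0.659537, PV = 2.275404
  t = 5.5000: CF_t = 3.450000, DF = 0.632650, PV = 2.182641
  t = 6.0000: CF_t = 3.450000, DF = 0.606858, PV = 2.093661
  t = 6.5000: CF_t = 3.450000, DF = 0.582118, PV = 2.008308
  t = 7.0000: CF_t = 103.450000, DF = 0.558387, PV = 57.765110
Price P = sum_t PV_t = 91.687280


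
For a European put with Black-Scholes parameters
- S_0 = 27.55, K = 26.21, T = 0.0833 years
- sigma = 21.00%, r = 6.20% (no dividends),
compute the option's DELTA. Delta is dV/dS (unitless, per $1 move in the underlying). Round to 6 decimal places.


Answer: Delta = -0.174075

Derivation:
d1 = 0.9381819683; d2 = 0.8775723156
phi(d1) = 0.2569095412; exp(-qT) = 1.0000000000; exp(-rT) = 0.9948487136
N(-d1) = 0.1740754517
Delta = -exp(-qT) * N(-d1) = -1.0000000000 * 0.1740754517 = -0.174075


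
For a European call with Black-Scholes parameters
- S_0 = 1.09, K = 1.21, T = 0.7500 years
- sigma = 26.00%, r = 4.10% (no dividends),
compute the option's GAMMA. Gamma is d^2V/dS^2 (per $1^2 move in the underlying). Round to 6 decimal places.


d1 = -0.2146973055; d2 = -0.4398639104
phi(d1) = 0.3898528184; exp(-qT) = 1.0000000000; exp(-rT) = 0.9697179723
Gamma = exp(-qT) * phi(d1) / (S * sigma * sqrt(T)) = 1.0000000000 * 0.3898528184 / (1.0900 * 0.2600 * 0.8660254038) = 1.588438

Answer: Gamma = 1.588438


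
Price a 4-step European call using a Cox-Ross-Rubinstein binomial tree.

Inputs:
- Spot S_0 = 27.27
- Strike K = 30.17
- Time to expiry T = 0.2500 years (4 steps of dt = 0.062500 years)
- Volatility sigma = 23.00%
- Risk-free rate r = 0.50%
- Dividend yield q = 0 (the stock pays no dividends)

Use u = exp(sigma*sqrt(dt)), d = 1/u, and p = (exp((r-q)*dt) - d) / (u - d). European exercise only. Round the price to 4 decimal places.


Answer: Price = V(0,0) = 0.3367

Derivation:
dt = T/N = 0.062500
u = exp(sigma*sqrt(dt)) = 1.059185; d = 1/u = 0.944122
p = (exp((r-q)*dt) - d) / (u - d) = 0.488345
Discount per step: exp(-r*dt) = 0.999688
Stock lattice S(k, i) with i counting down-moves:
  k=0: S(0,0) = 27.2700
  k=1: S(1,0) = 28.8840; S(1,1) = 25.7462
  k=2: S(2,0) = 30.5935; S(2,1) = 27.2700; S(2,2) = 24.3076
  k=3: S(3,0) = 32.4042; S(3,1) = 28.8840; S(3,2) = 25.7462; S(3,3) = 22.9493
  k=4: S(4,0) = 34.3220; S(4,1) = 30.5935; S(4,2) = 27.2700; S(4,3) = 24.3076; S(4,4) = 21.6669
Terminal payoffs V(N, i) = max(S_T - K, 0):
  V(4,0) = 4.152022; V(4,1) = 0.423489; V(4,2) = 0.000000; V(4,3) = 0.000000; V(4,4) = 0.000000
Backward induction: V(k, i) = exp(-r*dt) * [p * V(k+1, i) + (1-p) * V(k+1, i+1)].
  V(3,0) = exp(-r*dt) * [p*4.152022 + (1-p)*0.423489] = 2.243599
  V(3,1) = exp(-r*dt) * [p*0.423489 + (1-p)*0.000000] = 0.206744
  V(3,2) = exp(-r*dt) * [p*0.000000 + (1-p)*0.000000] = 0.000000
  V(3,3) = exp(-r*dt) * [p*0.000000 + (1-p)*0.000000] = 0.000000
  V(2,0) = exp(-r*dt) * [p*2.243599 + (1-p)*0.206744] = 1.201057
  V(2,1) = exp(-r*dt) * [p*0.206744 + (1-p)*0.000000] = 0.100931
  V(2,2) = exp(-r*dt) * [p*0.000000 + (1-p)*0.000000] = 0.000000
  V(1,0) = exp(-r*dt) * [p*1.201057 + (1-p)*0.100931] = 0.637973
  V(1,1) = exp(-r*dt) * [p*0.100931 + (1-p)*0.000000] = 0.049274
  V(0,0) = exp(-r*dt) * [p*0.637973 + (1-p)*0.049274] = 0.336657


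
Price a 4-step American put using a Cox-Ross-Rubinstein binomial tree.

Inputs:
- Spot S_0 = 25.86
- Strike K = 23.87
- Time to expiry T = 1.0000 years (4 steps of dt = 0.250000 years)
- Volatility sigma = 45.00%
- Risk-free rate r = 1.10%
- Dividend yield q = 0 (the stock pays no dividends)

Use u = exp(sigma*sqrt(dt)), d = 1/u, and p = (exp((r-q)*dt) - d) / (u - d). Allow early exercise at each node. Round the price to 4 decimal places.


Answer: Price = V(0,0) = 3.4050

Derivation:
dt = T/N = 0.250000
u = exp(sigma*sqrt(dt)) = 1.252323; d = 1/u = 0.798516
p = (exp((r-q)*dt) - d) / (u - d) = 0.450054
Discount per step: exp(-r*dt) = 0.997254
Stock lattice S(k, i) with i counting down-moves:
  k=0: S(0,0) = 25.8600
  k=1: S(1,0) = 32.3851; S(1,1) = 20.6496
  k=2: S(2,0) = 40.5566; S(2,1) = 25.8600; S(2,2) = 16.4891
  k=3: S(3,0) = 50.7899; S(3,1) = 32.3851; S(3,2) = 20.6496; S(3,3) = 13.1668
  k=4: S(4,0) = 63.6053; S(4,1) = 40.5566; S(4,2) = 25.8600; S(4,3) = 16.4891; S(4,4) = 10.5139
Terminal payoffs V(N, i) = max(K - S_T, 0):
  V(4,0) = 0.000000; V(4,1) = 0.000000; V(4,2) = 0.000000; V(4,3) = 7.380936; V(4,4) = 13.356109
Backward induction: V(k, i) = exp(-r*dt) * [p * V(k+1, i) + (1-p) * V(k+1, i+1)]; then take max(V_cont, immediate exercise) for American.
  V(3,0) = exp(-r*dt) * [p*0.000000 + (1-p)*0.000000] = 0.000000; exercise = 0.000000; V(3,0) = max -> 0.000000
  V(3,1) = exp(-r*dt) * [p*0.000000 + (1-p)*0.000000] = 0.000000; exercise = 0.000000; V(3,1) = max -> 0.000000
  V(3,2) = exp(-r*dt) * [p*0.000000 + (1-p)*7.380936] = 4.047967; exercise = 3.220371; V(3,2) = max -> 4.047967
  V(3,3) = exp(-r*dt) * [p*7.380936 + (1-p)*13.356109] = 10.637663; exercise = 10.703215; V(3,3) = max -> 10.703215
  V(2,0) = exp(-r*dt) * [p*0.000000 + (1-p)*0.000000] = 0.000000; exercise = 0.000000; V(2,0) = max -> 0.000000
  V(2,1) = exp(-r*dt) * [p*0.000000 + (1-p)*4.047967] = 2.220048; exercise = 0.000000; V(2,1) = max -> 2.220048
  V(2,2) = exp(-r*dt) * [p*4.047967 + (1-p)*10.703215] = 7.686824; exercise = 7.380936; V(2,2) = max -> 7.686824
  V(1,0) = exp(-r*dt) * [p*0.000000 + (1-p)*2.220048] = 1.217553; exercise = 0.000000; V(1,0) = max -> 1.217553
  V(1,1) = exp(-r*dt) * [p*2.220048 + (1-p)*7.686824] = 5.212125; exercise = 3.220371; V(1,1) = max -> 5.212125
  V(0,0) = exp(-r*dt) * [p*1.217553 + (1-p)*5.212125] = 3.404974; exercise = 0.000000; V(0,0) = max -> 3.404974


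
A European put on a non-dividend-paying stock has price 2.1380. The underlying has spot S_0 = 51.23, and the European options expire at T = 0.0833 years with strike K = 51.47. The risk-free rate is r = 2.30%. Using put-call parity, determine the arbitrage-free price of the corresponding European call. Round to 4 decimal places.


Answer: Call price = 1.9965

Derivation:
Put-call parity: C - P = S_0 * exp(-qT) - K * exp(-rT).
S_0 * exp(-qT) = 51.2300 * 1.00000000 = 51.23000000
K * exp(-rT) = 51.4700 * 0.99808593 = 51.37148303
C = P + S*exp(-qT) - K*exp(-rT)
C = 2.1380 + 51.23000000 - 51.37148303 = 1.9965


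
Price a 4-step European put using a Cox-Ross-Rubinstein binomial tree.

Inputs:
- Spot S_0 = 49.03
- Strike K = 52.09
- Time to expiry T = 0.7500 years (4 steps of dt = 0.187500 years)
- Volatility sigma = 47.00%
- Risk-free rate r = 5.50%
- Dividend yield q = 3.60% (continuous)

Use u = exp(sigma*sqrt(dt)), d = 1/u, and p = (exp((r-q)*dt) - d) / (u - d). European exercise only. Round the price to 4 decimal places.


dt = T/N = 0.187500
u = exp(sigma*sqrt(dt)) = 1.225705; d = 1/u = 0.815857
p = (exp((r-q)*dt) - d) / (u - d) = 0.458004
Discount per step: exp(-r*dt) = 0.989740
Stock lattice S(k, i) with i counting down-moves:
  k=0: S(0,0) = 49.0300
  k=1: S(1,0) = 60.0963; S(1,1) = 40.0015
  k=2: S(2,0) = 73.6603; S(2,1) = 49.0300; S(2,2) = 32.6355
  k=3: S(3,0) = 90.2858; S(3,1) = 60.0963; S(3,2) = 40.0015; S(3,3) = 26.6259
  k=4: S(4,0) = 110.6637; S(4,1) = 73.6603; S(4,2) = 49.0300; S(4,3) = 32.6355; S(4,4) = 21.7229
Terminal payoffs V(N, i) = max(K - S_T, 0):
  V(4,0) = 0.000000; V(4,1) = 0.000000; V(4,2) = 3.060000; V(4,3) = 19.454508; V(4,4) = 30.367068
Backward induction: V(k, i) = exp(-r*dt) * [p * V(k+1, i) + (1-p) * V(k+1, i+1)].
  V(3,0) = exp(-r*dt) * [p*0.000000 + (1-p)*0.000000] = 0.000000
  V(3,1) = exp(-r*dt) * [p*0.000000 + (1-p)*3.060000] = 1.641493
  V(3,2) = exp(-r*dt) * [p*3.060000 + (1-p)*19.454508] = 11.823206
  V(3,3) = exp(-r*dt) * [p*19.454508 + (1-p)*30.367068] = 25.108801
  V(2,0) = exp(-r*dt) * [p*0.000000 + (1-p)*1.641493] = 0.880556
  V(2,1) = exp(-r*dt) * [p*1.641493 + (1-p)*11.823206] = 7.086487
  V(2,2) = exp(-r*dt) * [p*11.823206 + (1-p)*25.108801] = 18.828774
  V(1,0) = exp(-r*dt) * [p*0.880556 + (1-p)*7.086487] = 4.200605
  V(1,1) = exp(-r*dt) * [p*7.086487 + (1-p)*18.828774] = 13.312765
  V(0,0) = exp(-r*dt) * [p*4.200605 + (1-p)*13.312765] = 9.045597

Answer: Price = V(0,0) = 9.0456


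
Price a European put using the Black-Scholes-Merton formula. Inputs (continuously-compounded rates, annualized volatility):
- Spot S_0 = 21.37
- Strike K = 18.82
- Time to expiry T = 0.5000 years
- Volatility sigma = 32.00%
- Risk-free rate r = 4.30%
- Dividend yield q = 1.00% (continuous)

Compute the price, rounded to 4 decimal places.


Answer: Price = 0.7114

Derivation:
d1 = (ln(S/K) + (r - q + 0.5*sigma^2) * T) / (sigma * sqrt(T)) = 0.74762371
d2 = d1 - sigma * sqrt(T) = 0.52134954
exp(-rT) = 0.97872948; exp(-qT) = 0.99501248
P = K * exp(-rT) * N(-d2) - S_0 * exp(-qT) * N(-d1)
N(-d1) = 0.22734358; N(-d2) = 0.30106165
P = 18.8200 * 0.97872948 * 0.30106165 - 21.3700 * 0.99501248 * 0.22734358 = 0.7114


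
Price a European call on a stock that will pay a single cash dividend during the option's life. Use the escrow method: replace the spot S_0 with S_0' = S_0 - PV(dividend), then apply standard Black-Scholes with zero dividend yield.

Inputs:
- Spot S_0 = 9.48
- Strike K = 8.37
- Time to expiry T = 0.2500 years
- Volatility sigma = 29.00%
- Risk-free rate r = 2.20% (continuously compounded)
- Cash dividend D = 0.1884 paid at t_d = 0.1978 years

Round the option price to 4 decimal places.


PV(D) = D * exp(-r * t_d) = 0.1884 * 0.99565785 = 0.18758194
S_0' = S_0 - PV(D) = 9.4800 - 0.18758194 = 9.29241806
d1 = (ln(S_0'/K) + (r + sigma^2/2)*T) / (sigma*sqrt(T)) = 0.83143049
d2 = d1 - sigma*sqrt(T) = 0.68643049
exp(-rT) = 0.99451510
N(d1) = 0.79713476; N(d2) = 0.75377916
C = S_0' * N(d1) - K * exp(-rT) * N(d2) = 9.29241806 * 0.79713476 - 8.3700 * 0.99451510 * 0.75377916 = 1.1328

Answer: Price = 1.1328


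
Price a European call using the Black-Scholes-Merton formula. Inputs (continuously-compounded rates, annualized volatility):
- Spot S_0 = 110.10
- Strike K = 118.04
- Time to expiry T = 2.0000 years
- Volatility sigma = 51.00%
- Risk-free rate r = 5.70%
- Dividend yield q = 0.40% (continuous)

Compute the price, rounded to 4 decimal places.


d1 = (ln(S/K) + (r - q + 0.5*sigma^2) * T) / (sigma * sqrt(T)) = 0.41104463
d2 = d1 - sigma * sqrt(T) = -0.31020429
exp(-rT) = 0.89225796; exp(-qT) = 0.99203191
C = S_0 * exp(-qT) * N(d1) - K * exp(-rT) * N(d2)
N(d1) = 0.65948009; N(d2) = 0.37820281
C = 110.1000 * 0.99203191 * 0.65948009 - 118.0400 * 0.89225796 * 0.37820281 = 32.1971

Answer: Price = 32.1971


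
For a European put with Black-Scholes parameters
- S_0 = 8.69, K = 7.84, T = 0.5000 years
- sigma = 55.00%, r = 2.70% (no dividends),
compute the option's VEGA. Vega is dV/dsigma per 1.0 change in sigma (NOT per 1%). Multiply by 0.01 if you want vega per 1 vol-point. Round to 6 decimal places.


d1 = 0.4938410745; d2 = 0.1049323448
phi(d1) = 0.3531444720; exp(-qT) = 1.0000000000; exp(-rT) = 0.9865907163
Vega = S * exp(-qT) * phi(d1) * sqrt(T) = 8.6900 * 1.0000000000 * 0.3531444720 * 0.7071067812 = 2.169987

Answer: Vega = 2.169987


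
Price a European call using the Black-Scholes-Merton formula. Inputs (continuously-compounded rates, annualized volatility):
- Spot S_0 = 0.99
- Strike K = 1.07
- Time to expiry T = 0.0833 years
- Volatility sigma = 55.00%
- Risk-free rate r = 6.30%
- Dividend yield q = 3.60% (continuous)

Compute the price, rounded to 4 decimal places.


d1 = (ln(S/K) + (r - q + 0.5*sigma^2) * T) / (sigma * sqrt(T)) = -0.39599931
d2 = d1 - sigma * sqrt(T) = -0.55473888
exp(-rT) = 0.99476585; exp(-qT) = 0.99700569
C = S_0 * exp(-qT) * N(d1) - K * exp(-rT) * N(d2)
N(d1) = 0.34605277; N(d2) = 0.28953664
C = 0.9900 * 0.99700569 * 0.34605277 - 1.0700 * 0.99476585 * 0.28953664 = 0.0334

Answer: Price = 0.0334


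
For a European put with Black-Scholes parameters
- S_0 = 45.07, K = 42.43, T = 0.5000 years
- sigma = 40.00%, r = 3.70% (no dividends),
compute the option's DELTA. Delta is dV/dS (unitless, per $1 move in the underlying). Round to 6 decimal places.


Answer: Delta = -0.337156

Derivation:
d1 = 0.4202377231; d2 = 0.1373950106
phi(d1) = 0.3652261949; exp(-qT) = 1.0000000000; exp(-rT) = 0.9816700746
N(-d1) = 0.3371558998
Delta = -exp(-qT) * N(-d1) = -1.0000000000 * 0.3371558998 = -0.337156


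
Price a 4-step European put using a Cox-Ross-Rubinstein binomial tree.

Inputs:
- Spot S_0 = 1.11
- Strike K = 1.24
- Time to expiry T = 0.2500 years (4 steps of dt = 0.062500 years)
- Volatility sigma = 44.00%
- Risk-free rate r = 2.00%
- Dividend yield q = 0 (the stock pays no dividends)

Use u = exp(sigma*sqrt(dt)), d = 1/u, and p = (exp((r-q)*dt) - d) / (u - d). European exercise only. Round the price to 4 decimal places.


dt = T/N = 0.062500
u = exp(sigma*sqrt(dt)) = 1.116278; d = 1/u = 0.895834
p = (exp((r-q)*dt) - d) / (u - d) = 0.478202
Discount per step: exp(-r*dt) = 0.998751
Stock lattice S(k, i) with i counting down-moves:
  k=0: S(0,0) = 1.1100
  k=1: S(1,0) = 1.2391; S(1,1) = 0.9944
  k=2: S(2,0) = 1.3831; S(2,1) = 1.1100; S(2,2) = 0.8908
  k=3: S(3,0) = 1.5440; S(3,1) = 1.2391; S(3,2) = 0.9944; S(3,3) = 0.7980
  k=4: S(4,0) = 1.7235; S(4,1) = 1.3831; S(4,2) = 1.1100; S(4,3) = 0.8908; S(4,4) = 0.7149
Terminal payoffs V(N, i) = max(K - S_T, 0):
  V(4,0) = 0.000000; V(4,1) = 0.000000; V(4,2) = 0.130000; V(4,3) = 0.349204; V(4,4) = 0.525120
Backward induction: V(k, i) = exp(-r*dt) * [p * V(k+1, i) + (1-p) * V(k+1, i+1)].
  V(3,0) = exp(-r*dt) * [p*0.000000 + (1-p)*0.000000] = 0.000000
  V(3,1) = exp(-r*dt) * [p*0.000000 + (1-p)*0.130000] = 0.067749
  V(3,2) = exp(-r*dt) * [p*0.130000 + (1-p)*0.349204] = 0.244075
  V(3,3) = exp(-r*dt) * [p*0.349204 + (1-p)*0.525120] = 0.440446
  V(2,0) = exp(-r*dt) * [p*0.000000 + (1-p)*0.067749] = 0.035307
  V(2,1) = exp(-r*dt) * [p*0.067749 + (1-p)*0.244075] = 0.159556
  V(2,2) = exp(-r*dt) * [p*0.244075 + (1-p)*0.440446] = 0.346108
  V(1,0) = exp(-r*dt) * [p*0.035307 + (1-p)*0.159556] = 0.100015
  V(1,1) = exp(-r*dt) * [p*0.159556 + (1-p)*0.346108] = 0.256578
  V(0,0) = exp(-r*dt) * [p*0.100015 + (1-p)*0.256578] = 0.181482

Answer: Price = V(0,0) = 0.1815


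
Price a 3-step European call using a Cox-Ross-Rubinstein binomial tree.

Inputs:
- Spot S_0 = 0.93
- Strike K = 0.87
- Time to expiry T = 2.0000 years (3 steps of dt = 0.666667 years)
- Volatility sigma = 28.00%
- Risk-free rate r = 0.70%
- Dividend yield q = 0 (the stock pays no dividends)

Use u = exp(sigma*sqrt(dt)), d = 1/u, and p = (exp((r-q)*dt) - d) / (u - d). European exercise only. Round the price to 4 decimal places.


dt = T/N = 0.666667
u = exp(sigma*sqrt(dt)) = 1.256863; d = 1/u = 0.795632
p = (exp((r-q)*dt) - d) / (u - d) = 0.453234
Discount per step: exp(-r*dt) = 0.995344
Stock lattice S(k, i) with i counting down-moves:
  k=0: S(0,0) = 0.9300
  k=1: S(1,0) = 1.1689; S(1,1) = 0.7399
  k=2: S(2,0) = 1.4691; S(2,1) = 0.9300; S(2,2) = 0.5887
  k=3: S(3,0) = 1.8465; S(3,1) = 1.1689; S(3,2) = 0.7399; S(3,3) = 0.4684
Terminal payoffs V(N, i) = max(S_T - K, 0):
  V(3,0) = 0.976490; V(3,1) = 0.298883; V(3,2) = 0.000000; V(3,3) = 0.000000
Backward induction: V(k, i) = exp(-r*dt) * [p * V(k+1, i) + (1-p) * V(k+1, i+1)].
  V(2,0) = exp(-r*dt) * [p*0.976490 + (1-p)*0.298883] = 0.603176
  V(2,1) = exp(-r*dt) * [p*0.298883 + (1-p)*0.000000] = 0.134833
  V(2,2) = exp(-r*dt) * [p*0.000000 + (1-p)*0.000000] = 0.000000
  V(1,0) = exp(-r*dt) * [p*0.603176 + (1-p)*0.134833] = 0.345486
  V(1,1) = exp(-r*dt) * [p*0.134833 + (1-p)*0.000000] = 0.060827
  V(0,0) = exp(-r*dt) * [p*0.345486 + (1-p)*0.060827] = 0.188960

Answer: Price = V(0,0) = 0.1890


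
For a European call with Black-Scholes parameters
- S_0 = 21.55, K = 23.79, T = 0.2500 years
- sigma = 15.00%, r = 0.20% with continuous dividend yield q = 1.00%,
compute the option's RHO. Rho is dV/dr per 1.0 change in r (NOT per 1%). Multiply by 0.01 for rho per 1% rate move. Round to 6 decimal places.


d1 = -1.3076934369; d2 = -1.3826934369
phi(d1) = 0.1696581760; exp(-qT) = 0.9975031224; exp(-rT) = 0.9995001250
N(d2) = 0.0833794426
Rho = K*T*exp(-rT)*N(d2) = 23.7900 * 0.2500 * 0.9995001250 * 0.0833794426 = 0.495651

Answer: Rho = 0.495651


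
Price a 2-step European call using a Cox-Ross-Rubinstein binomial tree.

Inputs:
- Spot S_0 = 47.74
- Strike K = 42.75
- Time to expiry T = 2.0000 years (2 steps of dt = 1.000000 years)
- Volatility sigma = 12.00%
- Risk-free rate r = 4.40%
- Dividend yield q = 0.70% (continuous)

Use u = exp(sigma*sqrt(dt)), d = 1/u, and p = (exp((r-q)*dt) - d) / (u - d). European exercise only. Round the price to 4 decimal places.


dt = T/N = 1.000000
u = exp(sigma*sqrt(dt)) = 1.127497; d = 1/u = 0.886920
p = (exp((r-q)*dt) - d) / (u - d) = 0.626714
Discount per step: exp(-r*dt) = 0.956954
Stock lattice S(k, i) with i counting down-moves:
  k=0: S(0,0) = 47.7400
  k=1: S(1,0) = 53.8267; S(1,1) = 42.3416
  k=2: S(2,0) = 60.6894; S(2,1) = 47.7400; S(2,2) = 37.5536
Terminal payoffs V(N, i) = max(S_T - K, 0):
  V(2,0) = 17.939434; V(2,1) = 4.990000; V(2,2) = 0.000000
Backward induction: V(k, i) = exp(-r*dt) * [p * V(k+1, i) + (1-p) * V(k+1, i+1)].
  V(1,0) = exp(-r*dt) * [p*17.939434 + (1-p)*4.990000] = 12.541447
  V(1,1) = exp(-r*dt) * [p*4.990000 + (1-p)*0.000000] = 2.992684
  V(0,0) = exp(-r*dt) * [p*12.541447 + (1-p)*2.992684] = 8.590601

Answer: Price = V(0,0) = 8.5906


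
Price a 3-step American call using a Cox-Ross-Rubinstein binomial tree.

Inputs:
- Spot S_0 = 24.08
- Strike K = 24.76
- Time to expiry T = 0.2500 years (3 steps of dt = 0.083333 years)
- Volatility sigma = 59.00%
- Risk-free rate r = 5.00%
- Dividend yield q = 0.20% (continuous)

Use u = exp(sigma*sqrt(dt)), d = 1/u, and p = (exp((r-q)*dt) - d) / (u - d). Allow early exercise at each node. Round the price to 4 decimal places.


dt = T/N = 0.083333
u = exp(sigma*sqrt(dt)) = 1.185682; d = 1/u = 0.843396
p = (exp((r-q)*dt) - d) / (u - d) = 0.469233
Discount per step: exp(-r*dt) = 0.995842
Stock lattice S(k, i) with i counting down-moves:
  k=0: S(0,0) = 24.0800
  k=1: S(1,0) = 28.5512; S(1,1) = 20.3090
  k=2: S(2,0) = 33.8527; S(2,1) = 24.0800; S(2,2) = 17.1285
  k=3: S(3,0) = 40.1385; S(3,1) = 28.5512; S(3,2) = 20.3090; S(3,3) = 14.4461
Terminal payoffs V(N, i) = max(S_T - K, 0):
  V(3,0) = 15.378525; V(3,1) = 3.791228; V(3,2) = 0.000000; V(3,3) = 0.000000
Backward induction: V(k, i) = exp(-r*dt) * [p * V(k+1, i) + (1-p) * V(k+1, i+1)]; then take max(V_cont, immediate exercise) for American.
  V(2,0) = exp(-r*dt) * [p*15.378525 + (1-p)*3.791228] = 9.189994; exercise = 9.092684; V(2,0) = max -> 9.189994
  V(2,1) = exp(-r*dt) * [p*3.791228 + (1-p)*0.000000] = 1.771571; exercise = 0.000000; V(2,1) = max -> 1.771571
  V(2,2) = exp(-r*dt) * [p*0.000000 + (1-p)*0.000000] = 0.000000; exercise = 0.000000; V(2,2) = max -> 0.000000
  V(1,0) = exp(-r*dt) * [p*9.189994 + (1-p)*1.771571] = 5.230697; exercise = 3.791228; V(1,0) = max -> 5.230697
  V(1,1) = exp(-r*dt) * [p*1.771571 + (1-p)*0.000000] = 0.827822; exercise = 0.000000; V(1,1) = max -> 0.827822
  V(0,0) = exp(-r*dt) * [p*5.230697 + (1-p)*0.827822] = 2.881762; exercise = 0.000000; V(0,0) = max -> 2.881762

Answer: Price = V(0,0) = 2.8818


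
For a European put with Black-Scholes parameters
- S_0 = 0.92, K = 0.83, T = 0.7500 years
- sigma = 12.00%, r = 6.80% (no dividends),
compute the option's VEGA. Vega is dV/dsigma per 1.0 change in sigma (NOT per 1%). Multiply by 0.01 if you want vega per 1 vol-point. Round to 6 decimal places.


d1 = 1.5333265490; d2 = 1.4294035006
phi(d1) = 0.1231338029; exp(-qT) = 1.0000000000; exp(-rT) = 0.9502786705
Vega = S * exp(-qT) * phi(d1) * sqrt(T) = 0.9200 * 1.0000000000 * 0.1231338029 * 0.8660254038 = 0.098106

Answer: Vega = 0.098106


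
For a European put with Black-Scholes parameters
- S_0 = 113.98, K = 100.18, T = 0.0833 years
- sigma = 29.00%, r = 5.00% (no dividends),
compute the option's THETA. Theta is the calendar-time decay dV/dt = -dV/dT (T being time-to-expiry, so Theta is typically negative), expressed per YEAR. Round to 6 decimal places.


Answer: Theta = -5.714562

Derivation:
d1 = 1.6334976437; d2 = 1.5497985995
phi(d1) = 0.1050734332; exp(-qT) = 1.0000000000; exp(-rT) = 0.9958436616
Theta = -S*exp(-qT)*phi(d1)*sigma/(2*sqrt(T)) + r*K*exp(-rT)*N(-d2) - q*S*exp(-qT)*N(-d1)
N(-d1) = 0.0511821879; N(-d2) = 0.0605949317; sqrt(T) = 0.2886173938
Term 1 = -113.9800 * 1.0000000000 * 0.1050734332 * 0.2900 / (2 * 0.2886173938) = -6.0168207986
Term 2 = 0.0500 * 100.1800 * 0.9958436616 * 0.0605949317 = 0.3022584810
Term 3 = 0 (no dividend yield, q = 0)
Theta = -6.0168207986 + (0.3022584810) + (0.0000000000) = -5.714562


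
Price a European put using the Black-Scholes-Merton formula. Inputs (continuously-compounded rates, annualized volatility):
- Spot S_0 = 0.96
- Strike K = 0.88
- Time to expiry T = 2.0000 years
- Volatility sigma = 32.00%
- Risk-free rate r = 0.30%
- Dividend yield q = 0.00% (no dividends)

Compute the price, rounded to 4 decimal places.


Answer: Price = 0.1250

Derivation:
d1 = (ln(S/K) + (r - q + 0.5*sigma^2) * T) / (sigma * sqrt(T)) = 0.43180222
d2 = d1 - sigma * sqrt(T) = -0.02074612
exp(-rT) = 0.99401796; exp(-qT) = 1.00000000
P = K * exp(-rT) * N(-d2) - S_0 * exp(-qT) * N(-d1)
N(-d1) = 0.33294258; N(-d2) = 0.50827591
P = 0.8800 * 0.99401796 * 0.50827591 - 0.9600 * 1.00000000 * 0.33294258 = 0.1250


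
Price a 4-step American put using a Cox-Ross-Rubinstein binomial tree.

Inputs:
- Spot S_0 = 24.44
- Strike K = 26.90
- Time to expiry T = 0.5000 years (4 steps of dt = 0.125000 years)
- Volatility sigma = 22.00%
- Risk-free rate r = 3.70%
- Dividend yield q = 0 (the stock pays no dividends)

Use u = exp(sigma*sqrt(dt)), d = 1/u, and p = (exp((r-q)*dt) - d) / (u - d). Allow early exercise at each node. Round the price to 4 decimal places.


dt = T/N = 0.125000
u = exp(sigma*sqrt(dt)) = 1.080887; d = 1/u = 0.925166
p = (exp((r-q)*dt) - d) / (u - d) = 0.510334
Discount per step: exp(-r*dt) = 0.995386
Stock lattice S(k, i) with i counting down-moves:
  k=0: S(0,0) = 24.4400
  k=1: S(1,0) = 26.4169; S(1,1) = 22.6111
  k=2: S(2,0) = 28.5536; S(2,1) = 24.4400; S(2,2) = 20.9190
  k=3: S(3,0) = 30.8633; S(3,1) = 26.4169; S(3,2) = 22.6111; S(3,3) = 19.3536
  k=4: S(4,0) = 33.3597; S(4,1) = 28.5536; S(4,2) = 24.4400; S(4,3) = 20.9190; S(4,4) = 17.9053
Terminal payoffs V(N, i) = max(K - S_T, 0):
  V(4,0) = 0.000000; V(4,1) = 0.000000; V(4,2) = 2.460000; V(4,3) = 5.981004; V(4,4) = 8.994747
Backward induction: V(k, i) = exp(-r*dt) * [p * V(k+1, i) + (1-p) * V(k+1, i+1)]; then take max(V_cont, immediate exercise) for American.
  V(3,0) = exp(-r*dt) * [p*0.000000 + (1-p)*0.000000] = 0.000000; exercise = 0.000000; V(3,0) = max -> 0.000000
  V(3,1) = exp(-r*dt) * [p*0.000000 + (1-p)*2.460000] = 1.199020; exercise = 0.483128; V(3,1) = max -> 1.199020
  V(3,2) = exp(-r*dt) * [p*2.460000 + (1-p)*5.981004] = 4.164810; exercise = 4.288935; V(3,2) = max -> 4.288935
  V(3,3) = exp(-r*dt) * [p*5.981004 + (1-p)*8.994747] = 7.422324; exercise = 7.546449; V(3,3) = max -> 7.546449
  V(2,0) = exp(-r*dt) * [p*0.000000 + (1-p)*1.199020] = 0.584411; exercise = 0.000000; V(2,0) = max -> 0.584411
  V(2,1) = exp(-r*dt) * [p*1.199020 + (1-p)*4.288935] = 2.699533; exercise = 2.460000; V(2,1) = max -> 2.699533
  V(2,2) = exp(-r*dt) * [p*4.288935 + (1-p)*7.546449] = 5.856879; exercise = 5.981004; V(2,2) = max -> 5.981004
  V(1,0) = exp(-r*dt) * [p*0.584411 + (1-p)*2.699533] = 1.612639; exercise = 0.483128; V(1,0) = max -> 1.612639
  V(1,1) = exp(-r*dt) * [p*2.699533 + (1-p)*5.981004] = 4.286487; exercise = 4.288935; V(1,1) = max -> 4.288935
  V(0,0) = exp(-r*dt) * [p*1.612639 + (1-p)*4.288935] = 2.909642; exercise = 2.460000; V(0,0) = max -> 2.909642

Answer: Price = V(0,0) = 2.9096


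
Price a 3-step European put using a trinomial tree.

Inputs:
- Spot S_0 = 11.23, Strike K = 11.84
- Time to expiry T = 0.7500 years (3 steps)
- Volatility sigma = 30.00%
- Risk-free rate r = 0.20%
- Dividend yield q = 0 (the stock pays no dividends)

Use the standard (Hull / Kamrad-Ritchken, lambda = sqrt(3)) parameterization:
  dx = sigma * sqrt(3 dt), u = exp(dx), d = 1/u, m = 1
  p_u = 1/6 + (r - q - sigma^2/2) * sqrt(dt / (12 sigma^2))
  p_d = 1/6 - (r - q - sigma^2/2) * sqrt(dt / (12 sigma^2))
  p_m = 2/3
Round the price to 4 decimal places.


Answer: Price = V(0,0) = 1.4947

Derivation:
dt = T/N = 0.250000; dx = sigma*sqrt(3*dt) = 0.259808
u = exp(dx) = 1.296681; d = 1/u = 0.771200
p_u = 0.145978, p_m = 0.666667, p_d = 0.187355
Discount per step: exp(-r*dt) = 0.999500
Stock lattice S(k, j) with j the centered position index:
  k=0: S(0,+0) = 11.2300
  k=1: S(1,-1) = 8.6606; S(1,+0) = 11.2300; S(1,+1) = 14.5617
  k=2: S(2,-2) = 6.6790; S(2,-1) = 8.6606; S(2,+0) = 11.2300; S(2,+1) = 14.5617; S(2,+2) = 18.8819
  k=3: S(3,-3) = 5.1509; S(3,-2) = 6.6790; S(3,-1) = 8.6606; S(3,+0) = 11.2300; S(3,+1) = 14.5617; S(3,+2) = 18.8819; S(3,+3) = 24.4838
Terminal payoffs V(N, j) = max(K - S_T, 0):
  V(3,-3) = 6.689129; V(3,-2) = 5.160965; V(3,-1) = 3.179425; V(3,+0) = 0.610000; V(3,+1) = 0.000000; V(3,+2) = 0.000000; V(3,+3) = 0.000000
Backward induction: V(k, j) = exp(-r*dt) * [p_u * V(k+1, j+1) + p_m * V(k+1, j) + p_d * V(k+1, j-1)]
  V(2,-2) = exp(-r*dt) * [p_u*3.179425 + p_m*5.160965 + p_d*6.689129] = 5.155434
  V(2,-1) = exp(-r*dt) * [p_u*0.610000 + p_m*3.179425 + p_d*5.160965] = 3.174009
  V(2,+0) = exp(-r*dt) * [p_u*0.000000 + p_m*0.610000 + p_d*3.179425] = 1.001847
  V(2,+1) = exp(-r*dt) * [p_u*0.000000 + p_m*0.000000 + p_d*0.610000] = 0.114229
  V(2,+2) = exp(-r*dt) * [p_u*0.000000 + p_m*0.000000 + p_d*0.000000] = 0.000000
  V(1,-1) = exp(-r*dt) * [p_u*1.001847 + p_m*3.174009 + p_d*5.155434] = 3.226537
  V(1,+0) = exp(-r*dt) * [p_u*0.114229 + p_m*1.001847 + p_d*3.174009] = 1.278600
  V(1,+1) = exp(-r*dt) * [p_u*0.000000 + p_m*0.114229 + p_d*1.001847] = 0.263722
  V(0,+0) = exp(-r*dt) * [p_u*0.263722 + p_m*1.278600 + p_d*3.226537] = 1.494658


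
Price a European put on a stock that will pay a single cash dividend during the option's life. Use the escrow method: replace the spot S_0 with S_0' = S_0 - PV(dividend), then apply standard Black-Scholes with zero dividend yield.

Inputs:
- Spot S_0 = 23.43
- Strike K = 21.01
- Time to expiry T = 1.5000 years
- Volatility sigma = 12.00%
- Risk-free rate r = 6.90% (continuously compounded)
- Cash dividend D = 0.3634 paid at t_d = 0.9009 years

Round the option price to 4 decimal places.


Answer: Price = 0.1265

Derivation:
PV(D) = D * exp(-r * t_d) = 0.3634 * 0.93973054 = 0.34149808
S_0' = S_0 - PV(D) = 23.4300 - 0.34149808 = 23.08850192
d1 = (ln(S_0'/K) + (r + sigma^2/2)*T) / (sigma*sqrt(T)) = 1.41958971
d2 = d1 - sigma*sqrt(T) = 1.27262033
exp(-rT) = 0.90167602
N(-d1) = 0.07786358; N(-d2) = 0.10157640
P = K * exp(-rT) * N(-d2) - S_0' * N(-d1) = 21.0100 * 0.90167602 * 0.10157640 - 23.08850192 * 0.07786358 = 0.1265


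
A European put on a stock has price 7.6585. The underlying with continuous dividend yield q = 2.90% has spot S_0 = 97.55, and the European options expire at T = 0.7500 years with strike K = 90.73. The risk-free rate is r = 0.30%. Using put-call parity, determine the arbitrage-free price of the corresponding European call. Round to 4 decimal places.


Answer: Call price = 12.5836

Derivation:
Put-call parity: C - P = S_0 * exp(-qT) - K * exp(-rT).
S_0 * exp(-qT) = 97.5500 * 0.97848483 = 95.45119475
K * exp(-rT) = 90.7300 * 0.99775253 = 90.52608699
C = P + S*exp(-qT) - K*exp(-rT)
C = 7.6585 + 95.45119475 - 90.52608699 = 12.5836


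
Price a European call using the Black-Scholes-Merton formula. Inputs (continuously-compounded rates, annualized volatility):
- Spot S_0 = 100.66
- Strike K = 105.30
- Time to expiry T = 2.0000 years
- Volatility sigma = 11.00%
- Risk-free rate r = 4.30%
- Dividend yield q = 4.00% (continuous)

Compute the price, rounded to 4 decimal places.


d1 = (ln(S/K) + (r - q + 0.5*sigma^2) * T) / (sigma * sqrt(T)) = -0.17333706
d2 = d1 - sigma * sqrt(T) = -0.32890055
exp(-rT) = 0.91759423; exp(-qT) = 0.92311635
C = S_0 * exp(-qT) * N(d1) - K * exp(-rT) * N(d2)
N(d1) = 0.43119325; N(d2) = 0.37111543
C = 100.6600 * 0.92311635 * 0.43119325 - 105.3000 * 0.91759423 * 0.37111543 = 4.2087

Answer: Price = 4.2087


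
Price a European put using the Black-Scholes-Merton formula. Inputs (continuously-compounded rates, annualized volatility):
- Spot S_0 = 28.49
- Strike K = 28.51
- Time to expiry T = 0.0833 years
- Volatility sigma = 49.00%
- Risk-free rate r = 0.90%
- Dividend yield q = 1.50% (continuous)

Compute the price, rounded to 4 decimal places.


Answer: Price = 1.6222

Derivation:
d1 = (ln(S/K) + (r - q + 0.5*sigma^2) * T) / (sigma * sqrt(T)) = 0.06221506
d2 = d1 - sigma * sqrt(T) = -0.07920746
exp(-rT) = 0.99925058; exp(-qT) = 0.99875128
P = K * exp(-rT) * N(-d2) - S_0 * exp(-qT) * N(-d1)
N(-d1) = 0.47519579; N(-d2) = 0.53156620
P = 28.5100 * 0.99925058 * 0.53156620 - 28.4900 * 0.99875128 * 0.47519579 = 1.6222


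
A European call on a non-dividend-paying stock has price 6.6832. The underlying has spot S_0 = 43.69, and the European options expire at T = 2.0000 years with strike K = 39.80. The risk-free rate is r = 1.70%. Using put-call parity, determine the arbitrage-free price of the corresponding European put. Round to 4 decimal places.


Put-call parity: C - P = S_0 * exp(-qT) - K * exp(-rT).
S_0 * exp(-qT) = 43.6900 * 1.00000000 = 43.69000000
K * exp(-rT) = 39.8000 * 0.96657150 = 38.46954588
P = C - S*exp(-qT) + K*exp(-rT)
P = 6.6832 - 43.69000000 + 38.46954588 = 1.4627

Answer: Put price = 1.4627


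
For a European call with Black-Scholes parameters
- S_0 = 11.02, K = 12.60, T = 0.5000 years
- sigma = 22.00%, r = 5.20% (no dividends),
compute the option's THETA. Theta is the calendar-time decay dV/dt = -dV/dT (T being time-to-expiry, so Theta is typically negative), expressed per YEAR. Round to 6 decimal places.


Answer: Theta = -0.706083

Derivation:
d1 = -0.6163721905; d2 = -0.7719356823
phi(d1) = 0.3299230374; exp(-qT) = 1.0000000000; exp(-rT) = 0.9743350896
Theta = -S*exp(-qT)*phi(d1)*sigma/(2*sqrt(T)) - r*K*exp(-rT)*N(d2) + q*S*exp(-qT)*N(d1)
N(d1) = 0.2688244516; N(d2) = 0.2200762611; sqrt(T) = 0.7071067812
Term 1 = -11.0200 * 1.0000000000 * 0.3299230374 * 0.2200 / (2 * 0.7071067812) = -0.5655902568
Term 2 = -0.0520 * 12.6000 * 0.9743350896 * 0.2200762611 = -0.1404932410
Term 3 = 0 (no dividend yield, q = 0)
Theta = -0.5655902568 + (-0.1404932410) + (0.0000000000) = -0.706083


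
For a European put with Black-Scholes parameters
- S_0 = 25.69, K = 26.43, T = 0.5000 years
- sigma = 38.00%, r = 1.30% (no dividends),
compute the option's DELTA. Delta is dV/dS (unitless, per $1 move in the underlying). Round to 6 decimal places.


Answer: Delta = -0.478924

Derivation:
d1 = 0.0528546781; d2 = -0.2158458987
phi(d1) = 0.3983854234; exp(-qT) = 1.0000000000; exp(-rT) = 0.9935210793
N(-d1) = 0.4789238477
Delta = -exp(-qT) * N(-d1) = -1.0000000000 * 0.4789238477 = -0.478924


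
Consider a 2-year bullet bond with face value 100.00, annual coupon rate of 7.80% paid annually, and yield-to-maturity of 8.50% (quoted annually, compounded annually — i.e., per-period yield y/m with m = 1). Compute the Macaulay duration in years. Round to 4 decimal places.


Answer: Macaulay duration = 1.9272 years

Derivation:
Coupon per period c = face * coupon_rate / m = 7.800000
Periods per year m = 1; per-period yield y/m = 0.085000
Number of cashflows N = 2
Cashflows (t years, CF_t, discount factor 1/(1+y/m)^(m*t), PV):
  t = 1.0000: CF_t = 7.800000, DF = 0.921659, PV = 7.188940
  t = 2.0000: CF_t = 107.800000, DF = 0.849455, PV = 91.571280
Price P = sum_t PV_t = 98.760220
Macaulay numerator sum_t t * PV_t:
  t * PV_t at t = 1.0000: 7.188940
  t * PV_t at t = 2.0000: 183.142560
Macaulay duration D = (sum_t t * PV_t) / P = 190.331500 / 98.760220 = 1.927208


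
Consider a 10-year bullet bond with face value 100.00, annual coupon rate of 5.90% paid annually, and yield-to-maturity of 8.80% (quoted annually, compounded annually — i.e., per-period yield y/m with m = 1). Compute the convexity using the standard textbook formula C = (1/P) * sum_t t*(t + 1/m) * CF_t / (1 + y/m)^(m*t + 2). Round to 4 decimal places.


Coupon per period c = face * coupon_rate / m = 5.900000
Periods per year m = 1; per-period yield y/m = 0.088000
Number of cashflows N = 10
Cashflows (t years, CF_t, discount factor 1/(1+y/m)^(m*t), PV):
  t = 1.0000: CF_t = 5.900000, DF = 0.919118, PV = 5.422794
  t = 2.0000: CF_t = 5.900000, DF = 0.844777, PV = 4.984186
  t = 3.0000: CF_t = 5.900000, DF = 0.776450, PV = 4.581053
  t = 4.0000: CF_t = 5.900000, DF = 0.713649, PV = 4.210527
  t = 5.0000: CF_t = 5.900000, DF = 0.655927, PV = 3.869969
  t = 6.0000: CF_t = 5.900000, DF = 0.602874, PV = 3.556957
  t = 7.0000: CF_t = 5.900000, DF = 0.554112, PV = 3.269262
  t = 8.0000: CF_t = 5.900000, DF = 0.509294, PV = 3.004837
  t = 9.0000: CF_t = 5.900000, DF = 0.468101, PV = 2.761798
  t = 10.0000: CF_t = 105.900000, DF = 0.430240, PV = 45.562443
Price P = sum_t PV_t = 81.223827
Convexity numerator sum_t t*(t + 1/m) * CF_t / (1+y/m)^(m*t + 2):
  t = 1.0000: term = 9.162106
  t = 2.0000: term = 25.263160
  t = 3.0000: term = 46.439633
  t = 4.0000: term = 71.139144
  t = 5.0000: term = 98.077864
  t = 6.0000: term = 126.203134
  t = 7.0000: term = 154.660703
  t = 8.0000: term = 182.766062
  t = 9.0000: term = 209.979391
  t = 10.0000: term = 4233.912719
Convexity = (1/P) * sum = 5157.603917 / 81.223827 = 63.498657

Answer: Convexity = 63.4987


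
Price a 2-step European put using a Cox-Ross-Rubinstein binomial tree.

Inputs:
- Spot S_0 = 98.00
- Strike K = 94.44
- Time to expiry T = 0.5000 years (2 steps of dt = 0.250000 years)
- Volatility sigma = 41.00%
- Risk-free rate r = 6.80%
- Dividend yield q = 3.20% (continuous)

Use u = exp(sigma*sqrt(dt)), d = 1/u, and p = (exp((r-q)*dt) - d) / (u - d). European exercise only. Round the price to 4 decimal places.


dt = T/N = 0.250000
u = exp(sigma*sqrt(dt)) = 1.227525; d = 1/u = 0.814647
p = (exp((r-q)*dt) - d) / (u - d) = 0.470825
Discount per step: exp(-r*dt) = 0.983144
Stock lattice S(k, i) with i counting down-moves:
  k=0: S(0,0) = 98.0000
  k=1: S(1,0) = 120.2975; S(1,1) = 79.8354
  k=2: S(2,0) = 147.6681; S(2,1) = 98.0000; S(2,2) = 65.0377
Terminal payoffs V(N, i) = max(K - S_T, 0):
  V(2,0) = 0.000000; V(2,1) = 0.000000; V(2,2) = 29.402275
Backward induction: V(k, i) = exp(-r*dt) * [p * V(k+1, i) + (1-p) * V(k+1, i+1)].
  V(1,0) = exp(-r*dt) * [p*0.000000 + (1-p)*0.000000] = 0.000000
  V(1,1) = exp(-r*dt) * [p*0.000000 + (1-p)*29.402275] = 15.296673
  V(0,0) = exp(-r*dt) * [p*0.000000 + (1-p)*15.296673] = 7.958166

Answer: Price = V(0,0) = 7.9582


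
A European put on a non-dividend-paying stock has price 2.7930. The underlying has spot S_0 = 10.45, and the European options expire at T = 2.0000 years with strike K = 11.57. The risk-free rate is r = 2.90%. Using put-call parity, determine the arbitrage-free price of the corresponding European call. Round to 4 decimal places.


Put-call parity: C - P = S_0 * exp(-qT) - K * exp(-rT).
S_0 * exp(-qT) = 10.4500 * 1.00000000 = 10.45000000
K * exp(-rT) = 11.5700 * 0.94364995 = 10.91802989
C = P + S*exp(-qT) - K*exp(-rT)
C = 2.7930 + 10.45000000 - 10.91802989 = 2.3250

Answer: Call price = 2.3250


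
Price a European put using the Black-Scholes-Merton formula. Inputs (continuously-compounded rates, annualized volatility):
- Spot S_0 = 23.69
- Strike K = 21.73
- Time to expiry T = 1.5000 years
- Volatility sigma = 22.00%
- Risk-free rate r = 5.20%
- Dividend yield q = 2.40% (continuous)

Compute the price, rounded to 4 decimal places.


d1 = (ln(S/K) + (r - q + 0.5*sigma^2) * T) / (sigma * sqrt(T)) = 0.61110770
d2 = d1 - sigma * sqrt(T) = 0.34166383
exp(-rT) = 0.92496443; exp(-qT) = 0.96464029
P = K * exp(-rT) * N(-d2) - S_0 * exp(-qT) * N(-d1)
N(-d1) = 0.27056414; N(-d2) = 0.36630195
P = 21.7300 * 0.92496443 * 0.36630195 - 23.6900 * 0.96464029 * 0.27056414 = 1.1795

Answer: Price = 1.1795


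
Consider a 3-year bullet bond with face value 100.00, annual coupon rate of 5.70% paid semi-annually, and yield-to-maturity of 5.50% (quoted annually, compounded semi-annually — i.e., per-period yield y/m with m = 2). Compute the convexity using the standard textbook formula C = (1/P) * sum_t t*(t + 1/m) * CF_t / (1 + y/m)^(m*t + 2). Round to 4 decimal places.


Coupon per period c = face * coupon_rate / m = 2.850000
Periods per year m = 2; per-period yield y/m = 0.027500
Number of cashflows N = 6
Cashflows (t years, CF_t, discount factor 1/(1+y/m)^(m*t), PV):
  t = 0.5000: CF_t = 2.850000, DF = 0.973236, PV = 2.773723
  t = 1.0000: CF_t = 2.850000, DF = 0.947188, PV = 2.699487
  t = 1.5000: CF_t = 2.850000, DF = 0.921838, PV = 2.627238
  t = 2.0000: CF_t = 2.850000, DF = 0.897166, PV = 2.556922
  t = 2.5000: CF_t = 2.850000, DF = 0.873154, PV = 2.488489
  t = 3.0000: CF_t = 102.850000, DF = 0.849785, PV = 87.400378
Price P = sum_t PV_t = 100.546237
Convexity numerator sum_t t*(t + 1/m) * CF_t / (1+y/m)^(m*t + 2):
  t = 0.5000: term = 1.313619
  t = 1.0000: term = 3.835384
  t = 1.5000: term = 7.465467
  t = 2.0000: term = 12.109435
  t = 2.5000: term = 17.678007
  t = 3.0000: term = 869.238494
Convexity = (1/P) * sum = 911.640405 / 100.546237 = 9.066877

Answer: Convexity = 9.0669


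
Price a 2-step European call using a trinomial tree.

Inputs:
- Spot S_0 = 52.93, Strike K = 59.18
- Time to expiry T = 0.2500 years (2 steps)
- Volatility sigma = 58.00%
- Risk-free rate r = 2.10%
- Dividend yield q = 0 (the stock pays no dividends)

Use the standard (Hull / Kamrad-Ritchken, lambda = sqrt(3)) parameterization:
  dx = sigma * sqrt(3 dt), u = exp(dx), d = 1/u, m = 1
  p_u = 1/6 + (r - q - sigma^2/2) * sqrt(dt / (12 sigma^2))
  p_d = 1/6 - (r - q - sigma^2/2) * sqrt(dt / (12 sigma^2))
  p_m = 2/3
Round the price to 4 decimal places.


Answer: Price = V(0,0) = 4.0035

Derivation:
dt = T/N = 0.125000; dx = sigma*sqrt(3*dt) = 0.355176
u = exp(dx) = 1.426432; d = 1/u = 0.701050
p_u = 0.140764, p_m = 0.666667, p_d = 0.192569
Discount per step: exp(-r*dt) = 0.997378
Stock lattice S(k, j) with j the centered position index:
  k=0: S(0,+0) = 52.9300
  k=1: S(1,-1) = 37.1066; S(1,+0) = 52.9300; S(1,+1) = 75.5010
  k=2: S(2,-2) = 26.0136; S(2,-1) = 37.1066; S(2,+0) = 52.9300; S(2,+1) = 75.5010; S(2,+2) = 107.6971
Terminal payoffs V(N, j) = max(S_T - K, 0):
  V(2,-2) = 0.000000; V(2,-1) = 0.000000; V(2,+0) = 0.000000; V(2,+1) = 16.321030; V(2,+2) = 48.517063
Backward induction: V(k, j) = exp(-r*dt) * [p_u * V(k+1, j+1) + p_m * V(k+1, j) + p_d * V(k+1, j-1)]
  V(1,-1) = exp(-r*dt) * [p_u*0.000000 + p_m*0.000000 + p_d*0.000000] = 0.000000
  V(1,+0) = exp(-r*dt) * [p_u*16.321030 + p_m*0.000000 + p_d*0.000000] = 2.291391
  V(1,+1) = exp(-r*dt) * [p_u*48.517063 + p_m*16.321030 + p_d*0.000000] = 17.663715
  V(0,+0) = exp(-r*dt) * [p_u*17.663715 + p_m*2.291391 + p_d*0.000000] = 4.003486
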